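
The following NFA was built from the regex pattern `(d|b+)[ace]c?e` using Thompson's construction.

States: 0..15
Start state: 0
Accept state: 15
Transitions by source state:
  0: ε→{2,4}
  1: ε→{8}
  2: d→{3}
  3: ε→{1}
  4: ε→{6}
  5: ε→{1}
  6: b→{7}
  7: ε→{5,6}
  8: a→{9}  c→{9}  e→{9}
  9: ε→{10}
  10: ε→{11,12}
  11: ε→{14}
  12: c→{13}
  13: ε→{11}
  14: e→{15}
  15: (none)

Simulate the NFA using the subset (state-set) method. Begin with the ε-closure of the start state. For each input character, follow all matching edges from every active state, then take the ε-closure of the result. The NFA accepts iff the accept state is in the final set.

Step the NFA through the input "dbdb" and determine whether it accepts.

Answer: REJECT

Derivation:
initial (ε-close {0}): {0,2,4,6}
'd' @ 1: {1,3,8}
'b' @ 2: {}  — no active states
rest 'db' ignored (set empty)
after full input: {}  (accept=15 not in)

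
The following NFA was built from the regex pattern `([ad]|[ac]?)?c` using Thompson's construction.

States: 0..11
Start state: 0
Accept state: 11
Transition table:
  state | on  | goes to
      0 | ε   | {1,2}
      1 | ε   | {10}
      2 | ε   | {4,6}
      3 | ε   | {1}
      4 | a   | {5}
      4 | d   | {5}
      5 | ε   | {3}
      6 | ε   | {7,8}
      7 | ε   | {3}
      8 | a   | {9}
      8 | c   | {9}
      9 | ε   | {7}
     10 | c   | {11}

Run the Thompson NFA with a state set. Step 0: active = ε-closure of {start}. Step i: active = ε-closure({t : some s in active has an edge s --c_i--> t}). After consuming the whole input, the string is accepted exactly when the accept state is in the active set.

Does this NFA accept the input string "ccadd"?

Answer: REJECT

Derivation:
initial (ε-close {0}): {0,1,2,3,4,6,7,8,10}
'c' @ 1: {1,3,7,9,10,11}  (accept∈set)
'c' @ 2: {11}  (accept∈set)
'a' @ 3: {}  — no active states
rest 'dd' ignored (set empty)
final: {}; accept 11 not in set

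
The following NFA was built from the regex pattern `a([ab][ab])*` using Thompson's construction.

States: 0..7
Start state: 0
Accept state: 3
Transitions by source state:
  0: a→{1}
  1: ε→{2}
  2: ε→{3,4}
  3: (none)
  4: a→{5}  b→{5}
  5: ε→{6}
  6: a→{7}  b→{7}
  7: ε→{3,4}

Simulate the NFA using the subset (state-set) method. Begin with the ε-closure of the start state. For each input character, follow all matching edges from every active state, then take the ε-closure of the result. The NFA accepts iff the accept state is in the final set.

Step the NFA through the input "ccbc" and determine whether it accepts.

Answer: REJECT

Trace:
start: ε-closure({0}) = {0}
'c' @ 1: {}  — no active states
rest 'cbc' ignored (set empty)
after full input: {}  (accept=3 not in)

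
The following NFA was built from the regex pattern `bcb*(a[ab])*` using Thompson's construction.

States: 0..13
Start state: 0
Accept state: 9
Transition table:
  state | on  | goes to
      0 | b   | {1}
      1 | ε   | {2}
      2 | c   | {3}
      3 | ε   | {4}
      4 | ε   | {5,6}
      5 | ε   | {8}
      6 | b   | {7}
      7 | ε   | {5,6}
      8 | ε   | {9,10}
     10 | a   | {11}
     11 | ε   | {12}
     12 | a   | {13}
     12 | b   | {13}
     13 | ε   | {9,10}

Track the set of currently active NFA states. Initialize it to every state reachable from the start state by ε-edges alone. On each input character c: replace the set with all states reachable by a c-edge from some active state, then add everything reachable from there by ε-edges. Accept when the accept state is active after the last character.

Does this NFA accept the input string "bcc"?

initial (ε-close {0}): {0}
'b' @ 1: {1,2}
'c' @ 2: {3,4,5,6,8,9,10}  (accept∈set)
'c' @ 3: {}  — dead — no transitions
after full input: {}  (accept=9 not in)

Answer: REJECT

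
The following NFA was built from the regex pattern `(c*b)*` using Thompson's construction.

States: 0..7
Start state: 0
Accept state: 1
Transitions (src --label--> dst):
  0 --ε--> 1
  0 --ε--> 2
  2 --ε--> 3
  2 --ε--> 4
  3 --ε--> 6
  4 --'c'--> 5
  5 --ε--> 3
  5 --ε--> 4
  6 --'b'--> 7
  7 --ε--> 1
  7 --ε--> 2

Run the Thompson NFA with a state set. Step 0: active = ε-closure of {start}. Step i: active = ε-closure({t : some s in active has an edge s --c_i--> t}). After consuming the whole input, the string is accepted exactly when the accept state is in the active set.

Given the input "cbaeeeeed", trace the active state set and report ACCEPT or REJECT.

Answer: REJECT

Steps:
start: ε-closure({0}) = {0,1,2,3,4,6}
'c' @ 1: {3,4,5,6}
'b' @ 2: {1,2,3,4,6,7}  (accept∈set)
'a' @ 3: {}  — no active states
rest 'eeeeed' ignored (set empty)
after full input: {}  (accept=1 not in)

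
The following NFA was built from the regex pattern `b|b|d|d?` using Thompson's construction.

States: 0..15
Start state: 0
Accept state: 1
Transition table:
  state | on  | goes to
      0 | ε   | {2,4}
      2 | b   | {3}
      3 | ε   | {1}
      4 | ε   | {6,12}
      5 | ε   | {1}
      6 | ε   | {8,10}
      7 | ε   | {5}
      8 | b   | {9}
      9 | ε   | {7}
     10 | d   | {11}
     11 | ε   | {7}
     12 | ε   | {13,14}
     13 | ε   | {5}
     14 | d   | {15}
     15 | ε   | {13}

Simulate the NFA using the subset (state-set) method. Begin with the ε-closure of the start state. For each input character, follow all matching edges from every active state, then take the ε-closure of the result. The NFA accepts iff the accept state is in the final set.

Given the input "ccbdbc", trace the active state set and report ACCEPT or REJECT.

S₀ = ε-closure({0}) = {0,1,2,4,5,6,8,10,12,13,14}
'c' @ 1: {}  — no active states
rest 'cbdbc' ignored (set empty)
after full input: {}  (accept=1 not in)

Answer: REJECT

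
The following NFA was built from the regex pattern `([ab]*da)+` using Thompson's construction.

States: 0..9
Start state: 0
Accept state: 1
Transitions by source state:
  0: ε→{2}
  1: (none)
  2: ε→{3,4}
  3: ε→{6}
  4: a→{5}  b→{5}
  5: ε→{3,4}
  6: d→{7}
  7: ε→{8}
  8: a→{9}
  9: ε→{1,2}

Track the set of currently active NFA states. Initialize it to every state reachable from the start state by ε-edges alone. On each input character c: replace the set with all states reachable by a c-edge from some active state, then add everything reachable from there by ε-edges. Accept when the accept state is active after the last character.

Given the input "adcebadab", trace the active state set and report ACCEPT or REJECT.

Answer: REJECT

Derivation:
S₀ = ε-closure({0}) = {0,2,3,4,6}
'a' @ 1: {3,4,5,6}
'd' @ 2: {7,8}
'c' @ 3: {}  — state set empty
rest 'ebadab' ignored (set empty)
final: {}; accept 1 not in set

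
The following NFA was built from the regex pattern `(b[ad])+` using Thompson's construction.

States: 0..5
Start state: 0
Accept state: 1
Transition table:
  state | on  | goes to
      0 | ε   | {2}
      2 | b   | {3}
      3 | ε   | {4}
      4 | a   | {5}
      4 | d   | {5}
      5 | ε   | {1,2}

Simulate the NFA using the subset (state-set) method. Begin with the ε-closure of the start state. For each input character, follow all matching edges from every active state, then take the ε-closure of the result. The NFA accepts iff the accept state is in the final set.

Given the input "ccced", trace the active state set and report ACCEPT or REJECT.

start: ε-closure({0}) = {0,2}
'c' @ 1: {}  — dead — no transitions
rest 'cced' ignored (set empty)
after full input: {}  (accept=1 not in)

Answer: REJECT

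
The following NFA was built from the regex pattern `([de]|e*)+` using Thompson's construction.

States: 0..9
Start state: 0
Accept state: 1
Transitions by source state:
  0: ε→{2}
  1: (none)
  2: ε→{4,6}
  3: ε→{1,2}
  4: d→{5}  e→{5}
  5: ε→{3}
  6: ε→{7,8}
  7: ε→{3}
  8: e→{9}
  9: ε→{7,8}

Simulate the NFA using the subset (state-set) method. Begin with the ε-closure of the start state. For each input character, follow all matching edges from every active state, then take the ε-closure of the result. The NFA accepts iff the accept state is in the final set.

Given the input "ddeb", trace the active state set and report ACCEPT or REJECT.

start: ε-closure({0}) = {0,1,2,3,4,6,7,8}
'd' @ 1: {1,2,3,4,5,6,7,8}  [accepting]
'd' @ 2: {1,2,3,4,5,6,7,8}  [accepting]
'e' @ 3: {1,2,3,4,5,6,7,8,9}  [accepting]
'b' @ 4: {}  — no active states
end set {} — state 1 not in

Answer: REJECT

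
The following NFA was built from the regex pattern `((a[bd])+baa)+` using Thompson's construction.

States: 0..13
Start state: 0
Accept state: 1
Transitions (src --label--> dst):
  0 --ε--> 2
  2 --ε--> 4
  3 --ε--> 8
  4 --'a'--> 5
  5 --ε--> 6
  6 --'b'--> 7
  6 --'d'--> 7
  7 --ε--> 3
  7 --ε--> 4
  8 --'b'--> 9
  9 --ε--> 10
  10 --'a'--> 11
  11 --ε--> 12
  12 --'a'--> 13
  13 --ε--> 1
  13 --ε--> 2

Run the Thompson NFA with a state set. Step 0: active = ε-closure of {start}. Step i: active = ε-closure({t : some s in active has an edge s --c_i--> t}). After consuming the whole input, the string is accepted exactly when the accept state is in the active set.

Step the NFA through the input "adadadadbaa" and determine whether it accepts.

S₀ = ε-closure({0}) = {0,2,4}
'a' @ 1: {5,6}
'd' @ 2: {3,4,7,8}
'a' @ 3: {5,6}
'd' @ 4: {3,4,7,8}
'a' @ 5: {5,6}
'd' @ 6: {3,4,7,8}
'a' @ 7: {5,6}
'd' @ 8: {3,4,7,8}
'b' @ 9: {9,10}
'a' @ 10: {11,12}
'a' @ 11: {1,2,4,13}  (accept∈set)
end set {1,2,4,13} — state 1 in

Answer: ACCEPT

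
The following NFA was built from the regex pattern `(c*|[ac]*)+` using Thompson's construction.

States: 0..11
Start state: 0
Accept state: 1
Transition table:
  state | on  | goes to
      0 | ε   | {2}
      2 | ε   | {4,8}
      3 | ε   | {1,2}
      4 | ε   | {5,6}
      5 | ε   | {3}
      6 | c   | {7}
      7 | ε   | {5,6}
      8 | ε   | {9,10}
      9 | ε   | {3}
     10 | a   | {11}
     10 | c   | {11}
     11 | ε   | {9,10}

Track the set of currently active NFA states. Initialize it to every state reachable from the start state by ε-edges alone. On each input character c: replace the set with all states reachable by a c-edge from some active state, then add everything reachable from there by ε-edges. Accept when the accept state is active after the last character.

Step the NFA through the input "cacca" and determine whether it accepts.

S₀ = ε-closure({0}) = {0,1,2,3,4,5,6,8,9,10}
'c' @ 1: {1,2,3,4,5,6,7,8,9,10,11}  (accept∈set)
'a' @ 2: {1,2,3,4,5,6,8,9,10,11}  (accept∈set)
'c' @ 3: {1,2,3,4,5,6,7,8,9,10,11}  (accept∈set)
'c' @ 4: {1,2,3,4,5,6,7,8,9,10,11}  (accept∈set)
'a' @ 5: {1,2,3,4,5,6,8,9,10,11}  (accept∈set)
final: {1,2,3,4,5,6,8,9,10,11}; accept 1 in set

Answer: ACCEPT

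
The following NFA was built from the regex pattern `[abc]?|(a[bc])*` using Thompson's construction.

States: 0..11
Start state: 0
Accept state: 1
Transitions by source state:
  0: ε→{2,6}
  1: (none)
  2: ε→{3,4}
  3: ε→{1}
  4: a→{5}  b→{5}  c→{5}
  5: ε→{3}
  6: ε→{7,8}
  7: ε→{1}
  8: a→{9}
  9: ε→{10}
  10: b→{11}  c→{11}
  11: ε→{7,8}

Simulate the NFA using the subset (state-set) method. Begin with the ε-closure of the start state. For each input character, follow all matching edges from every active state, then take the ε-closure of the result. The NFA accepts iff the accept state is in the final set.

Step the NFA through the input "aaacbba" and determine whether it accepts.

Answer: REJECT

Steps:
start: ε-closure({0}) = {0,1,2,3,4,6,7,8}
'a' @ 1: {1,3,5,9,10}  [accepting]
'a' @ 2: {}  — no active states
rest 'acbba' ignored (set empty)
end set {} — state 1 not in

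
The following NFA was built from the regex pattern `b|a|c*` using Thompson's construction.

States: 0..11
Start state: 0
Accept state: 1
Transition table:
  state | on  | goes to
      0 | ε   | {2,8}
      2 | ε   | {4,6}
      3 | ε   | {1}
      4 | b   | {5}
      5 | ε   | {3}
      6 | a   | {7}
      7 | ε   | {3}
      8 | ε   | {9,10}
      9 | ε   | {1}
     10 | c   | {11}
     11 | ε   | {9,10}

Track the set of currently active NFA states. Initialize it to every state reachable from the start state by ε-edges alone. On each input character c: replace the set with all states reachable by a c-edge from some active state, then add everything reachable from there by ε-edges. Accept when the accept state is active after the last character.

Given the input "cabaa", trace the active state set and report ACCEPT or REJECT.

Answer: REJECT

Derivation:
initial (ε-close {0}): {0,1,2,4,6,8,9,10}
'c' @ 1: {1,9,10,11}  [accepting]
'a' @ 2: {}  — no active states
rest 'baa' ignored (set empty)
after full input: {}  (accept=1 not in)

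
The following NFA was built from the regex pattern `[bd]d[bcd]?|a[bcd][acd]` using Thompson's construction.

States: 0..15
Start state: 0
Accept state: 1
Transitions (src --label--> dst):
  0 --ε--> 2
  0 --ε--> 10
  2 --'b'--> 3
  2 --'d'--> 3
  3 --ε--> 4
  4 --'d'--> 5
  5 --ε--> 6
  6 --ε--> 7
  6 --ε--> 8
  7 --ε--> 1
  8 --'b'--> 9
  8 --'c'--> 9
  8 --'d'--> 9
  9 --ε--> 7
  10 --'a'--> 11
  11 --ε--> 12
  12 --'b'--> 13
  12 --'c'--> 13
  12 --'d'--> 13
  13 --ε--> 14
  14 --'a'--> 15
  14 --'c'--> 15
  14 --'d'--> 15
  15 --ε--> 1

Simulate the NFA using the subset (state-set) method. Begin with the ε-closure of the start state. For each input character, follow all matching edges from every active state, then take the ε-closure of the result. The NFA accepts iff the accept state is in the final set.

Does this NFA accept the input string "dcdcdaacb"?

start: ε-closure({0}) = {0,2,10}
'd' @ 1: {3,4}
'c' @ 2: {}  — dead — no transitions
rest 'dcdaacb' ignored (set empty)
end set {} — state 1 not in

Answer: REJECT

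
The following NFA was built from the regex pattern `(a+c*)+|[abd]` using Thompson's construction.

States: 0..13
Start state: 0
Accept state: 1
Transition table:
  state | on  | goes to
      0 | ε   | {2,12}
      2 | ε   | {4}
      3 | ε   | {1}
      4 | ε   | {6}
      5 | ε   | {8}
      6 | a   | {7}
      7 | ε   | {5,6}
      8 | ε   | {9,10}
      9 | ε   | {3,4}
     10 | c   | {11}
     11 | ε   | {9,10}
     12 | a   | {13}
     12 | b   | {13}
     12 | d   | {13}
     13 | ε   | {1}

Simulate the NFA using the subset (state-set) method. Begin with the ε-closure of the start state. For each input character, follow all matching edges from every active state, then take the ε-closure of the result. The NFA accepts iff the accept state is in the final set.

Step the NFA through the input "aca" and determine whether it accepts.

Answer: ACCEPT

Trace:
start: ε-closure({0}) = {0,2,4,6,12}
'a' @ 1: {1,3,4,5,6,7,8,9,10,13}  (accept∈set)
'c' @ 2: {1,3,4,6,9,10,11}  (accept∈set)
'a' @ 3: {1,3,4,5,6,7,8,9,10}  (accept∈set)
final: {1,3,4,5,6,7,8,9,10}; accept 1 in set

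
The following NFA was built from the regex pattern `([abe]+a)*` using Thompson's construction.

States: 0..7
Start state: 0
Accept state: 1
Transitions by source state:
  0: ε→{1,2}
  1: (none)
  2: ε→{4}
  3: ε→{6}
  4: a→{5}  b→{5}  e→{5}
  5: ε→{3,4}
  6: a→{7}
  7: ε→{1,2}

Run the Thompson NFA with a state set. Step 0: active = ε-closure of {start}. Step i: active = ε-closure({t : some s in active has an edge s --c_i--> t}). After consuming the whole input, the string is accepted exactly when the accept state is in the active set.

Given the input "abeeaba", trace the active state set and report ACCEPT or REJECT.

initial (ε-close {0}): {0,1,2,4}
'a' @ 1: {3,4,5,6}
'b' @ 2: {3,4,5,6}
'e' @ 3: {3,4,5,6}
'e' @ 4: {3,4,5,6}
'a' @ 5: {1,2,3,4,5,6,7}  ✓accept
'b' @ 6: {3,4,5,6}
'a' @ 7: {1,2,3,4,5,6,7}  ✓accept
after full input: {1,2,3,4,5,6,7}  (accept=1 in)

Answer: ACCEPT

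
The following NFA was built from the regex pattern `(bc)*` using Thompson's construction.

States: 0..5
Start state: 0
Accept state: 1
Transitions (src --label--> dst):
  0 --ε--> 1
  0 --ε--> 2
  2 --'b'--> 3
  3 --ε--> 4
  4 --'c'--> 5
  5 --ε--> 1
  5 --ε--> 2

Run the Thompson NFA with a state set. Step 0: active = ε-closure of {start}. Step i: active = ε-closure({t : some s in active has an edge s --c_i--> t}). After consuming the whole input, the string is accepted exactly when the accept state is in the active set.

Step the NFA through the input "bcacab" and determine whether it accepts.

Answer: REJECT

Trace:
start: ε-closure({0}) = {0,1,2}
'b' @ 1: {3,4}
'c' @ 2: {1,2,5}  ✓accept
'a' @ 3: {}  — dead — no transitions
rest 'cab' ignored (set empty)
end set {} — state 1 not in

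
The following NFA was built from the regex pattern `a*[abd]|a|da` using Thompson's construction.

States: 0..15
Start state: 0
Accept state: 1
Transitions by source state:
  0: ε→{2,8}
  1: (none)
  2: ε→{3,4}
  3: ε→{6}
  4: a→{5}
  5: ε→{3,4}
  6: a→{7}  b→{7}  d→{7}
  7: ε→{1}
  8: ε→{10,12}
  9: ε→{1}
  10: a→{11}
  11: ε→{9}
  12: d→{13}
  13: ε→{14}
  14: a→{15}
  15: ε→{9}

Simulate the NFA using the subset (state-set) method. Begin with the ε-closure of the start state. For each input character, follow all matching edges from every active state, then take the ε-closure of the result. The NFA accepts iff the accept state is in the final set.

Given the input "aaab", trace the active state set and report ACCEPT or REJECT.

Answer: ACCEPT

Derivation:
initial (ε-close {0}): {0,2,3,4,6,8,10,12}
'a' @ 1: {1,3,4,5,6,7,9,11}  ✓accept
'a' @ 2: {1,3,4,5,6,7}  ✓accept
'a' @ 3: {1,3,4,5,6,7}  ✓accept
'b' @ 4: {1,7}  ✓accept
after full input: {1,7}  (accept=1 in)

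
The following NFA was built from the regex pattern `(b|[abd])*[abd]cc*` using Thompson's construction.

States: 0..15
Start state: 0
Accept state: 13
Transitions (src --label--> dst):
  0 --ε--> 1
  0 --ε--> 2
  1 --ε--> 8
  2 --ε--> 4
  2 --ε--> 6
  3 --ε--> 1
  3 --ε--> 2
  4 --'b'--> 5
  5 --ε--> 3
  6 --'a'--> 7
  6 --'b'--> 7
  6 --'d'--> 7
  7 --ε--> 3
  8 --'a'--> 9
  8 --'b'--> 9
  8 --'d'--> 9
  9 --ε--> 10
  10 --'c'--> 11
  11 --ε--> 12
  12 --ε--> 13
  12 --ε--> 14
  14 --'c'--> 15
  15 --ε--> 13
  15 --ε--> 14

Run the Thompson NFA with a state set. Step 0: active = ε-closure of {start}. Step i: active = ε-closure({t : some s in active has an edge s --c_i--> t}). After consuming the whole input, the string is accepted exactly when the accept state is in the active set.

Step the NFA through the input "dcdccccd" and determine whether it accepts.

start: ε-closure({0}) = {0,1,2,4,6,8}
'd' @ 1: {1,2,3,4,6,7,8,9,10}
'c' @ 2: {11,12,13,14}  [accepting]
'd' @ 3: {}  — no active states
rest 'ccccd' ignored (set empty)
final: {}; accept 13 not in set

Answer: REJECT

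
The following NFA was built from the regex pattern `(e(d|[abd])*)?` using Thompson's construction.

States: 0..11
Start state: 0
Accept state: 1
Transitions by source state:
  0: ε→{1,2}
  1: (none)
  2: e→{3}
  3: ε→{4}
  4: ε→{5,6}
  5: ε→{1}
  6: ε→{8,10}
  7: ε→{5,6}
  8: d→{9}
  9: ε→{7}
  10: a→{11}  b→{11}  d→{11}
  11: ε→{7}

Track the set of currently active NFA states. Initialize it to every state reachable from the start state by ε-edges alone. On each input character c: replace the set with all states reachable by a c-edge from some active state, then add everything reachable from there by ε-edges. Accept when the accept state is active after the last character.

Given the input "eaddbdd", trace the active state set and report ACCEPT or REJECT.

initial (ε-close {0}): {0,1,2}
'e' @ 1: {1,3,4,5,6,8,10}  (accept∈set)
'a' @ 2: {1,5,6,7,8,10,11}  (accept∈set)
'd' @ 3: {1,5,6,7,8,9,10,11}  (accept∈set)
'd' @ 4: {1,5,6,7,8,9,10,11}  (accept∈set)
'b' @ 5: {1,5,6,7,8,10,11}  (accept∈set)
'd' @ 6: {1,5,6,7,8,9,10,11}  (accept∈set)
'd' @ 7: {1,5,6,7,8,9,10,11}  (accept∈set)
end set {1,5,6,7,8,9,10,11} — state 1 in

Answer: ACCEPT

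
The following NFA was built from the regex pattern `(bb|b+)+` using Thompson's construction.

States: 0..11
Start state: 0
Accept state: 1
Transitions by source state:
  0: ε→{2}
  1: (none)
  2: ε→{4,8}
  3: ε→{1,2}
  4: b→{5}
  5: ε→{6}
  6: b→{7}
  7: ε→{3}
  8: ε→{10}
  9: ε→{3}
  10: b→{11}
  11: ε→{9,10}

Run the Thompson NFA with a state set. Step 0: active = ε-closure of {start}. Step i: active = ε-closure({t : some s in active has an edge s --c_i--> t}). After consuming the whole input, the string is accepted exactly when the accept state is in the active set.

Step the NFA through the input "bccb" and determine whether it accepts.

S₀ = ε-closure({0}) = {0,2,4,8,10}
'b' @ 1: {1,2,3,4,5,6,8,9,10,11}  ✓accept
'c' @ 2: {}  — dead — no transitions
rest 'cb' ignored (set empty)
after full input: {}  (accept=1 not in)

Answer: REJECT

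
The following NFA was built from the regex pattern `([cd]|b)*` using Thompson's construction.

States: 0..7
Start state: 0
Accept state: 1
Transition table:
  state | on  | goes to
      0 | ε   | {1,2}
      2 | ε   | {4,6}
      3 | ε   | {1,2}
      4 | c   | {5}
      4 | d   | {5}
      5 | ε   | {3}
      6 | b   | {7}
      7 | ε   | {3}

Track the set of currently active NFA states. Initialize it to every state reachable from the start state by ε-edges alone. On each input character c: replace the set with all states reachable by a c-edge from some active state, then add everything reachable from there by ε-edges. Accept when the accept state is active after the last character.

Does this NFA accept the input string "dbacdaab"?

S₀ = ε-closure({0}) = {0,1,2,4,6}
'd' @ 1: {1,2,3,4,5,6}  [accepting]
'b' @ 2: {1,2,3,4,6,7}  [accepting]
'a' @ 3: {}  — no active states
rest 'cdaab' ignored (set empty)
after full input: {}  (accept=1 not in)

Answer: REJECT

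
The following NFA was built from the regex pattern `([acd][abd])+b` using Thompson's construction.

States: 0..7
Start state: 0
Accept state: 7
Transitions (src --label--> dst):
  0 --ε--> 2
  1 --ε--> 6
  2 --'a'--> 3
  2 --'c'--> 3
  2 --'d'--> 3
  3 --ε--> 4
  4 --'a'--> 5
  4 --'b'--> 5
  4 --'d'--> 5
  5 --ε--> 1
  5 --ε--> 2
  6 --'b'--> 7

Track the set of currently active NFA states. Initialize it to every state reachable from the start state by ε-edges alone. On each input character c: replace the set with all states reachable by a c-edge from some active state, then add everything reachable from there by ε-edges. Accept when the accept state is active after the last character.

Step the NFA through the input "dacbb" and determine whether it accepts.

initial (ε-close {0}): {0,2}
'd' @ 1: {3,4}
'a' @ 2: {1,2,5,6}
'c' @ 3: {3,4}
'b' @ 4: {1,2,5,6}
'b' @ 5: {7}  ✓accept
after full input: {7}  (accept=7 in)

Answer: ACCEPT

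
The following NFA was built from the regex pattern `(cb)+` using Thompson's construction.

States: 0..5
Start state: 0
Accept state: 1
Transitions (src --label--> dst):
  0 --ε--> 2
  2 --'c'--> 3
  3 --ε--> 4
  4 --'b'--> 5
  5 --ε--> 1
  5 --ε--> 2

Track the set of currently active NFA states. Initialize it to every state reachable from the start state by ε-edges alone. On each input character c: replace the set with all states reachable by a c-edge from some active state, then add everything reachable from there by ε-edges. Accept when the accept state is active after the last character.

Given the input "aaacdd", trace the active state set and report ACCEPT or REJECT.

initial (ε-close {0}): {0,2}
'a' @ 1: {}  — state set empty
rest 'aacdd' ignored (set empty)
end set {} — state 1 not in

Answer: REJECT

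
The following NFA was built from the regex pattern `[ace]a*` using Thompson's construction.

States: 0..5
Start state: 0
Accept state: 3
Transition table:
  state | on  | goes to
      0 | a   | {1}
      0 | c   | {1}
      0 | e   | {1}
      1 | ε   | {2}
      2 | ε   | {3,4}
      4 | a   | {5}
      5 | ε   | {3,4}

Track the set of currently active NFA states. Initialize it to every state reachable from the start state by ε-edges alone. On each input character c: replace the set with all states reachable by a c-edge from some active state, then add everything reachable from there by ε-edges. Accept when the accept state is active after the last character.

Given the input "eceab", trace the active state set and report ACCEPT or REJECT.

Answer: REJECT

Derivation:
S₀ = ε-closure({0}) = {0}
'e' @ 1: {1,2,3,4}  [accepting]
'c' @ 2: {}  — dead — no transitions
rest 'eab' ignored (set empty)
end set {} — state 3 not in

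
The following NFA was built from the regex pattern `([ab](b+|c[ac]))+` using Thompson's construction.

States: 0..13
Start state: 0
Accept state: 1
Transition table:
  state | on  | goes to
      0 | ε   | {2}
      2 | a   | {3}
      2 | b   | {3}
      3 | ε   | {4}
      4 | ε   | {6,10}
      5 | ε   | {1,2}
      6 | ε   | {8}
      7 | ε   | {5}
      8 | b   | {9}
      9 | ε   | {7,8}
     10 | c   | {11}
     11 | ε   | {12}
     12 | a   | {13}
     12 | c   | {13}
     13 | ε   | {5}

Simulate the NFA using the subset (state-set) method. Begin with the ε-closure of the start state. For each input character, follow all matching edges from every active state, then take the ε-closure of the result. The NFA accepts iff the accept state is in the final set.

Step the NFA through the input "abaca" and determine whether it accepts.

start: ε-closure({0}) = {0,2}
'a' @ 1: {3,4,6,8,10}
'b' @ 2: {1,2,5,7,8,9}  (accept∈set)
'a' @ 3: {3,4,6,8,10}
'c' @ 4: {11,12}
'a' @ 5: {1,2,5,13}  (accept∈set)
final: {1,2,5,13}; accept 1 in set

Answer: ACCEPT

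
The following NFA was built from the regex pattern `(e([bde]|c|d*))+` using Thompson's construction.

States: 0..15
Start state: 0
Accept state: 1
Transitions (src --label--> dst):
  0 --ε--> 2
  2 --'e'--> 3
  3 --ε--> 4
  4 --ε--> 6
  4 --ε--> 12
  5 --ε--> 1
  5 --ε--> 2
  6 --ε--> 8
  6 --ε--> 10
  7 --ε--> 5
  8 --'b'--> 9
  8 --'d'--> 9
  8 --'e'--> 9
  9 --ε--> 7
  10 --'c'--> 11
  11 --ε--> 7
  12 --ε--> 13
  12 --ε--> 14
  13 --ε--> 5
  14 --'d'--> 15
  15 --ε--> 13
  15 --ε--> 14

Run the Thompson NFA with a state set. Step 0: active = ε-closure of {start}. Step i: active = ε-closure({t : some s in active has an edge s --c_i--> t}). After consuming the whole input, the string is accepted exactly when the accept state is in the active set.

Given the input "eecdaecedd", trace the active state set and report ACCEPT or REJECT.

Answer: REJECT

Derivation:
start: ε-closure({0}) = {0,2}
'e' @ 1: {1,2,3,4,5,6,8,10,12,13,14}  ✓accept
'e' @ 2: {1,2,3,4,5,6,7,8,9,10,12,13,14}  ✓accept
'c' @ 3: {1,2,5,7,11}  ✓accept
'd' @ 4: {}  — dead — no transitions
rest 'aecedd' ignored (set empty)
final: {}; accept 1 not in set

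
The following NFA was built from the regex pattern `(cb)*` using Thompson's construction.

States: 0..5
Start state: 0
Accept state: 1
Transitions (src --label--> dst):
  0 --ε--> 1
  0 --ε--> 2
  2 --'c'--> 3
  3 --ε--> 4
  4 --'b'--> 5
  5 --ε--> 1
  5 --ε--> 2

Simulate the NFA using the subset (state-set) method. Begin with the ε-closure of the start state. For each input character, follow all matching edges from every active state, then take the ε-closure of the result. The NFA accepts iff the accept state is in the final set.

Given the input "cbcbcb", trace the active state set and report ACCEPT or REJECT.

S₀ = ε-closure({0}) = {0,1,2}
'c' @ 1: {3,4}
'b' @ 2: {1,2,5}  [accepting]
'c' @ 3: {3,4}
'b' @ 4: {1,2,5}  [accepting]
'c' @ 5: {3,4}
'b' @ 6: {1,2,5}  [accepting]
final: {1,2,5}; accept 1 in set

Answer: ACCEPT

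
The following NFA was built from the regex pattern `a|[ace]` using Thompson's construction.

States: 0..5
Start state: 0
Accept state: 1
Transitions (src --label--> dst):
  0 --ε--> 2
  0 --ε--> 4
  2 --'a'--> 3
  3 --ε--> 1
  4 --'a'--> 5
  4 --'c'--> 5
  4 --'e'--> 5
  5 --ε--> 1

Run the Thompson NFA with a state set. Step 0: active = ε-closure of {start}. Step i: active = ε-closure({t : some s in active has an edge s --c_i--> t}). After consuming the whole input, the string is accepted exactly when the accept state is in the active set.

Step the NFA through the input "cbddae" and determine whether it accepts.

S₀ = ε-closure({0}) = {0,2,4}
'c' @ 1: {1,5}  [accepting]
'b' @ 2: {}  — dead — no transitions
rest 'ddae' ignored (set empty)
end set {} — state 1 not in

Answer: REJECT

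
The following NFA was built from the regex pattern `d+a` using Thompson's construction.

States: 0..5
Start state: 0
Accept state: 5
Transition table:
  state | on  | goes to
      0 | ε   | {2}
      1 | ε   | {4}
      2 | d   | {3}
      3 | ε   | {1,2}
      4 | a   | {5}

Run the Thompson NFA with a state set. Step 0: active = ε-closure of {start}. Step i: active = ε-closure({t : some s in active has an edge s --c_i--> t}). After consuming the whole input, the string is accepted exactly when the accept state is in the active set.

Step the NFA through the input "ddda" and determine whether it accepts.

S₀ = ε-closure({0}) = {0,2}
'd' @ 1: {1,2,3,4}
'd' @ 2: {1,2,3,4}
'd' @ 3: {1,2,3,4}
'a' @ 4: {5}  ✓accept
final: {5}; accept 5 in set

Answer: ACCEPT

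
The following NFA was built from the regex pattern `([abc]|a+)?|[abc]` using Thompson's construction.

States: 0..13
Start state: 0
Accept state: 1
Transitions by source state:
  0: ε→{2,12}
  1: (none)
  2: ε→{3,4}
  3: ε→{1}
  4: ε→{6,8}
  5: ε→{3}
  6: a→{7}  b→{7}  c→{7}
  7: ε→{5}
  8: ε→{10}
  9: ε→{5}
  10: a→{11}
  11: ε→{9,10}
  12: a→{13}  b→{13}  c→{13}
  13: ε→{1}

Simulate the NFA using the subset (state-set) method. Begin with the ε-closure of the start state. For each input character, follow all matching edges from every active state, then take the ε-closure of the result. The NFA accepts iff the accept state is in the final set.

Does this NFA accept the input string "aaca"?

start: ε-closure({0}) = {0,1,2,3,4,6,8,10,12}
'a' @ 1: {1,3,5,7,9,10,11,13}  [accepting]
'a' @ 2: {1,3,5,9,10,11}  [accepting]
'c' @ 3: {}  — state set empty
rest 'a' ignored (set empty)
final: {}; accept 1 not in set

Answer: REJECT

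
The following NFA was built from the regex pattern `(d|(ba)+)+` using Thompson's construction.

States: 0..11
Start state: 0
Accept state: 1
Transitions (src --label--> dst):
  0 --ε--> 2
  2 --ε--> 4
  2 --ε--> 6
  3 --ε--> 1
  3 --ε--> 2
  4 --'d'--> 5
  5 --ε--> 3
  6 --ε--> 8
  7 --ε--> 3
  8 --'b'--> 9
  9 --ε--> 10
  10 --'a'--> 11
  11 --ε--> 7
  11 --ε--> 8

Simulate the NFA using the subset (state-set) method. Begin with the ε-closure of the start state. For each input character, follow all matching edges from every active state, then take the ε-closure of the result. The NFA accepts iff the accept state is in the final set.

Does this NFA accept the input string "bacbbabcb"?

Answer: REJECT

Trace:
initial (ε-close {0}): {0,2,4,6,8}
'b' @ 1: {9,10}
'a' @ 2: {1,2,3,4,6,7,8,11}  ✓accept
'c' @ 3: {}  — dead — no transitions
rest 'bbabcb' ignored (set empty)
final: {}; accept 1 not in set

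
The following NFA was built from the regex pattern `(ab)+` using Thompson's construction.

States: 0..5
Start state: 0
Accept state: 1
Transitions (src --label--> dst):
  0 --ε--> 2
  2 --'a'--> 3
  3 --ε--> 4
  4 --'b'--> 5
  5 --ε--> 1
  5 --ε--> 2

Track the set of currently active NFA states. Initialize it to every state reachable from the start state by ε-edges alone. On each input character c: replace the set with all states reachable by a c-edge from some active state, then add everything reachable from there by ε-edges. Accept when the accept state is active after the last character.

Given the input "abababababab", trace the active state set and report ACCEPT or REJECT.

Answer: ACCEPT

Derivation:
start: ε-closure({0}) = {0,2}
'a' @ 1: {3,4}
'b' @ 2: {1,2,5}  [accepting]
'a' @ 3: {3,4}
'b' @ 4: {1,2,5}  [accepting]
'a' @ 5: {3,4}
'b' @ 6: {1,2,5}  [accepting]
'a' @ 7: {3,4}
'b' @ 8: {1,2,5}  [accepting]
'a' @ 9: {3,4}
'b' @ 10: {1,2,5}  [accepting]
'a' @ 11: {3,4}
'b' @ 12: {1,2,5}  [accepting]
after full input: {1,2,5}  (accept=1 in)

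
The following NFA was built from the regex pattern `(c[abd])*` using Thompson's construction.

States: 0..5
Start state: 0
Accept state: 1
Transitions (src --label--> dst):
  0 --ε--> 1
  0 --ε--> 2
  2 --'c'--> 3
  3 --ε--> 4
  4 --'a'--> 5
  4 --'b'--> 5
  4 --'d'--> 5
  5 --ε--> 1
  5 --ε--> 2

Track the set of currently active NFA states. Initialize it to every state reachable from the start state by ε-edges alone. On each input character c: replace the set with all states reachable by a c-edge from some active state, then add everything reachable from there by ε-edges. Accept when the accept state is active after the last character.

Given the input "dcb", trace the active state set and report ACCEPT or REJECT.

Answer: REJECT

Steps:
start: ε-closure({0}) = {0,1,2}
'd' @ 1: {}  — state set empty
rest 'cb' ignored (set empty)
end set {} — state 1 not in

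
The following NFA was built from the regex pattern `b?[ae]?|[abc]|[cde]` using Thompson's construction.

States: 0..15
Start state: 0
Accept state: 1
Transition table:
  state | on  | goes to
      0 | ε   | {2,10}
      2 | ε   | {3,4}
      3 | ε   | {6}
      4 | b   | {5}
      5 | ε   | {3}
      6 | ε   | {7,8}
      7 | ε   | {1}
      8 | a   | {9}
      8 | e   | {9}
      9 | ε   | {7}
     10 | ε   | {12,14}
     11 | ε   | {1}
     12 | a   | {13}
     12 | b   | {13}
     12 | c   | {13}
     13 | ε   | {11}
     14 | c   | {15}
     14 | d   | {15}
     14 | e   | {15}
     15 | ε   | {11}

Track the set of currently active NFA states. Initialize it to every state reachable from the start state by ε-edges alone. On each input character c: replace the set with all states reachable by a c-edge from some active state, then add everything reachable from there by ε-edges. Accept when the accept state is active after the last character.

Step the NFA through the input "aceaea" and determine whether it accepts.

Answer: REJECT

Derivation:
initial (ε-close {0}): {0,1,2,3,4,6,7,8,10,12,14}
'a' @ 1: {1,7,9,11,13}  (accept∈set)
'c' @ 2: {}  — no active states
rest 'eaea' ignored (set empty)
after full input: {}  (accept=1 not in)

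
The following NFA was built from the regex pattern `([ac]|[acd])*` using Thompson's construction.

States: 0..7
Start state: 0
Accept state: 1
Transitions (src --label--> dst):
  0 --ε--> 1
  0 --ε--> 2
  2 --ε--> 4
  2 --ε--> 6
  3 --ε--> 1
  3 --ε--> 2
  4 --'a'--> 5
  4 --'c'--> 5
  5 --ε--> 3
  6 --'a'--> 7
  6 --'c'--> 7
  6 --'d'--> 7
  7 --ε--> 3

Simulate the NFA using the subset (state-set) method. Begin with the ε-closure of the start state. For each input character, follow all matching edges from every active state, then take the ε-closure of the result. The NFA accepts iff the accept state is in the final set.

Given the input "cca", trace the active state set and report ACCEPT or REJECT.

Answer: ACCEPT

Derivation:
S₀ = ε-closure({0}) = {0,1,2,4,6}
'c' @ 1: {1,2,3,4,5,6,7}  [accepting]
'c' @ 2: {1,2,3,4,5,6,7}  [accepting]
'a' @ 3: {1,2,3,4,5,6,7}  [accepting]
end set {1,2,3,4,5,6,7} — state 1 in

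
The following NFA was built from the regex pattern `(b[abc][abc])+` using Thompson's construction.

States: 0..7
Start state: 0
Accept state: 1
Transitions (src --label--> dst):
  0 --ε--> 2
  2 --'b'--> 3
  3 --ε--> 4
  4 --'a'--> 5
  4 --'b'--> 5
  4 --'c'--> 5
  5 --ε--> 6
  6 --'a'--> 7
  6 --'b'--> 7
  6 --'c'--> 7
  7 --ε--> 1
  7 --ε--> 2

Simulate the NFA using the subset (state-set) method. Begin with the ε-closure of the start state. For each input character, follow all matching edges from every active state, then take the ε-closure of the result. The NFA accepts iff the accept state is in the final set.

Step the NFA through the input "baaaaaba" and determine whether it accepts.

S₀ = ε-closure({0}) = {0,2}
'b' @ 1: {3,4}
'a' @ 2: {5,6}
'a' @ 3: {1,2,7}  ✓accept
'a' @ 4: {}  — state set empty
rest 'aaba' ignored (set empty)
after full input: {}  (accept=1 not in)

Answer: REJECT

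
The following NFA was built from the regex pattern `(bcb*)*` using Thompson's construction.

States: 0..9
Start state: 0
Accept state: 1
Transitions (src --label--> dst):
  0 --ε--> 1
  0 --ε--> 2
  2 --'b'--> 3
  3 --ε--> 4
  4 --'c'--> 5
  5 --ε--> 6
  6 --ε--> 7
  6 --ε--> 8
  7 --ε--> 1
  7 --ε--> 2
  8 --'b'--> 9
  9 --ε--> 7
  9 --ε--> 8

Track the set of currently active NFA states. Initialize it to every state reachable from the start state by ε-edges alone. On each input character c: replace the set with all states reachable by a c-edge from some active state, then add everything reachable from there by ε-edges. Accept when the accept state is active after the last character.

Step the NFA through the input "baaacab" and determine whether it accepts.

S₀ = ε-closure({0}) = {0,1,2}
'b' @ 1: {3,4}
'a' @ 2: {}  — dead — no transitions
rest 'aacab' ignored (set empty)
final: {}; accept 1 not in set

Answer: REJECT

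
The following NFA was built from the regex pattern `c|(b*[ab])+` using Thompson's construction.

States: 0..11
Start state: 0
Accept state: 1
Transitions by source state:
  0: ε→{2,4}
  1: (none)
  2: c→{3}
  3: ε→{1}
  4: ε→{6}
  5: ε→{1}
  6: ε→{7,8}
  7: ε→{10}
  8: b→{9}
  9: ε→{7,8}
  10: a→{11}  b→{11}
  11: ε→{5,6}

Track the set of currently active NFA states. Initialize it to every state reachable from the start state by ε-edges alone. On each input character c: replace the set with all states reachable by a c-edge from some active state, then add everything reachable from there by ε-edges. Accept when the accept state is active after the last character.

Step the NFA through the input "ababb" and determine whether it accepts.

initial (ε-close {0}): {0,2,4,6,7,8,10}
'a' @ 1: {1,5,6,7,8,10,11}  (accept∈set)
'b' @ 2: {1,5,6,7,8,9,10,11}  (accept∈set)
'a' @ 3: {1,5,6,7,8,10,11}  (accept∈set)
'b' @ 4: {1,5,6,7,8,9,10,11}  (accept∈set)
'b' @ 5: {1,5,6,7,8,9,10,11}  (accept∈set)
final: {1,5,6,7,8,9,10,11}; accept 1 in set

Answer: ACCEPT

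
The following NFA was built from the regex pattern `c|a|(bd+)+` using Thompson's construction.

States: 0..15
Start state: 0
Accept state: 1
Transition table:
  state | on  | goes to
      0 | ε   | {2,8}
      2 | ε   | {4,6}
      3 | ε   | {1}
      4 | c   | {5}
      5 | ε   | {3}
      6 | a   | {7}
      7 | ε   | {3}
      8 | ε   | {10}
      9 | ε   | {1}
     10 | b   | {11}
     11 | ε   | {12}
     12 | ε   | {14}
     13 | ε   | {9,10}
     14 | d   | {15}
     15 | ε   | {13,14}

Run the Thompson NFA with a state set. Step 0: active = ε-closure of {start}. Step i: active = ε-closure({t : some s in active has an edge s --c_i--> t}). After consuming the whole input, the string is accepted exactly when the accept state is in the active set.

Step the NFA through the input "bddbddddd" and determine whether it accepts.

Answer: ACCEPT

Steps:
initial (ε-close {0}): {0,2,4,6,8,10}
'b' @ 1: {11,12,14}
'd' @ 2: {1,9,10,13,14,15}  [accepting]
'd' @ 3: {1,9,10,13,14,15}  [accepting]
'b' @ 4: {11,12,14}
'd' @ 5: {1,9,10,13,14,15}  [accepting]
'd' @ 6: {1,9,10,13,14,15}  [accepting]
'd' @ 7: {1,9,10,13,14,15}  [accepting]
'd' @ 8: {1,9,10,13,14,15}  [accepting]
'd' @ 9: {1,9,10,13,14,15}  [accepting]
after full input: {1,9,10,13,14,15}  (accept=1 in)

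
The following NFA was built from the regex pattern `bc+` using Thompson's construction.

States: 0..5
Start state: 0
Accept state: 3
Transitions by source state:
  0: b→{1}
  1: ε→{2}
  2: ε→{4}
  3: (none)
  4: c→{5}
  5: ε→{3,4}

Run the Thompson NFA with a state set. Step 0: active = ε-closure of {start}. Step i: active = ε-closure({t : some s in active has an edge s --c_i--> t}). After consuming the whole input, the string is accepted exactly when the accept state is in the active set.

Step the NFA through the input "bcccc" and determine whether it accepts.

initial (ε-close {0}): {0}
'b' @ 1: {1,2,4}
'c' @ 2: {3,4,5}  [accepting]
'c' @ 3: {3,4,5}  [accepting]
'c' @ 4: {3,4,5}  [accepting]
'c' @ 5: {3,4,5}  [accepting]
after full input: {3,4,5}  (accept=3 in)

Answer: ACCEPT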